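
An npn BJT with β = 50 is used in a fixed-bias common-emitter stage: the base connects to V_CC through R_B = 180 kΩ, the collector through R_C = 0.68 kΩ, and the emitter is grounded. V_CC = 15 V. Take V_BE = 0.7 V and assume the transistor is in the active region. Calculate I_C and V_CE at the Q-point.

Base loop: V_CC = I_B·R_B + V_BE, so I_B = (15 − 0.7)/180 kΩ = 0.0794 mA.
In the active region I_C = β·I_B = 50 × 0.0794 = 3.97 mA.
Collector loop: V_CE = V_CC − I_C·R_C = 15 − 3.97×0.68 = 12.3 V.
Since V_CE = 12.3 V > V_CE(sat) ≈ 0.2 V, the transistor is in the active region as assumed.

I_C ≈ 4 mA, V_CE ≈ 12 V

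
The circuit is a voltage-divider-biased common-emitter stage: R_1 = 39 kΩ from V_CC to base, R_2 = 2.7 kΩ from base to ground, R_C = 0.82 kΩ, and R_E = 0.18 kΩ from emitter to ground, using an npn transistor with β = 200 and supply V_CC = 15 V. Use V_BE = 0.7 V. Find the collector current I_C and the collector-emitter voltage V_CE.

I_C ≈ 1.4 mA, V_CE ≈ 14 V

Thevenize the base divider: V_Th = V_CC·R_2/(R_1+R_2) = 15×2.7/41.7 = 0.971 V, R_Th = R_1‖R_2 = 2.53 kΩ.
Base-emitter loop: V_Th = I_B·R_Th + V_BE + (β+1)I_B·R_E, so I_B = (0.971 − 0.7) / (2.53 + 201×0.18) = 0.00701 mA.
I_C = β·I_B = 200×0.00701 = 1.4 mA, and I_E = (β+1)I_B = 1.41 mA.
V_CE = V_CC − I_C·R_C − I_E·R_E = 15 − 1.4×0.82 − 1.41×0.18 = 13.6 V.
V_CE = 13.6 V > 0.2 V confirms active-region operation.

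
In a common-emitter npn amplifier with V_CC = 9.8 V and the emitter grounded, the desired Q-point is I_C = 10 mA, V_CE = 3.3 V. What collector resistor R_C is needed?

Collector loop: V_CC = I_C·R_C + V_CE.
R_C = (V_CC − V_CE)/I_C = (9.8 − 3.3)/10 = 0.65 kΩ.

R_C ≈ 0.65 kΩ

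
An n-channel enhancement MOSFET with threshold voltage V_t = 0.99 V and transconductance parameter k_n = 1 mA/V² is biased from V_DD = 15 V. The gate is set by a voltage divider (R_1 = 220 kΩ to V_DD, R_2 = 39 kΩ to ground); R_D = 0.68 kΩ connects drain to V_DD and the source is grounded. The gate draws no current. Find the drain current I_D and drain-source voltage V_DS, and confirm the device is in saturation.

V_G = V_DD·R_2/(R_1+R_2) = 15×39/259 = 2.26 V. With the source grounded, V_GS = V_G = 2.26 V.
Assume saturation: I_D = (k_n/2)(V_GS − V_t)² = (1/2)×(2.26 − 0.99)² = 0.5×1.27² = 0.805 mA.
V_DS = V_DD − I_D·R_D = 15 − 0.805×0.68 = 14.5 V.
Saturation requires V_DS ≥ V_GS − V_t = 1.27 V; 14.5 ≥ 1.27 ✓.

I_D ≈ 0.8 mA, V_DS ≈ 14 V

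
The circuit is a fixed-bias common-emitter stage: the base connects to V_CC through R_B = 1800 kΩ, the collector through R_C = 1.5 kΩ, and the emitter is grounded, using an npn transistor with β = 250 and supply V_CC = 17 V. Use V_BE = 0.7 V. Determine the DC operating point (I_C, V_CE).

I_C ≈ 2.3 mA, V_CE ≈ 14 V

Base loop: V_CC = I_B·R_B + V_BE, so I_B = (17 − 0.7)/1800 kΩ = 0.00906 mA.
In the active region I_C = β·I_B = 250 × 0.00906 = 2.26 mA.
Collector loop: V_CE = V_CC − I_C·R_C = 17 − 2.26×1.5 = 13.6 V.
Since V_CE = 13.6 V > V_CE(sat) ≈ 0.2 V, the transistor is in the active region as assumed.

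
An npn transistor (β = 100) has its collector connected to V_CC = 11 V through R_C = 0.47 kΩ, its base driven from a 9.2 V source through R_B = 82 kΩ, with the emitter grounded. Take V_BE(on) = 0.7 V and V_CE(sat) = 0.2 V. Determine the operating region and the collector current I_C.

Assume active. Base-emitter loop: I_B = (V_BB − V_BE)/R_B = (9.2 − 0.7)/82 = 0.104 mA.
I_C = β·I_B = 100×0.104 = 10.4 mA.
V_CE = V_CC − I_C·R_C = 11 − 10.4×0.47 = 6.13 V > V_CE(sat), so the active-region assumption holds.

active; I_C ≈ 10 mA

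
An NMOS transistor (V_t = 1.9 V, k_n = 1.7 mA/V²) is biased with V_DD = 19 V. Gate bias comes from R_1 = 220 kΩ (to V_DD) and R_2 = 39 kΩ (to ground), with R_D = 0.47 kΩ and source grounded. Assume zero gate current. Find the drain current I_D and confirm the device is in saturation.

I_D ≈ 0.78 mA

V_G = V_DD·R_2/(R_1+R_2) = 19×39/259 = 2.86 V. With the source grounded, V_GS = V_G = 2.86 V.
Assume saturation: I_D = (k_n/2)(V_GS − V_t)² = (1.7/2)×(2.86 − 1.9)² = 0.85×0.961² = 0.785 mA.
V_DS = V_DD − I_D·R_D = 19 − 0.785×0.47 = 18.6 V.
Saturation requires V_DS ≥ V_GS − V_t = 0.961 V; 18.6 ≥ 0.961 ✓.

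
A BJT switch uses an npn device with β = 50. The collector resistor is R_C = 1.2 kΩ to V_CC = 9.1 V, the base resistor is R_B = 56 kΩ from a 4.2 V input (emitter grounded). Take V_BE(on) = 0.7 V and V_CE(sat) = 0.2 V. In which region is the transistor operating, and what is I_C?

active; I_C ≈ 3.1 mA

Assume active. Base-emitter loop: I_B = (V_BB − V_BE)/R_B = (4.2 − 0.7)/56 = 0.0625 mA.
I_C = β·I_B = 50×0.0625 = 3.12 mA.
V_CE = V_CC − I_C·R_C = 9.1 − 3.12×1.2 = 5.35 V > V_CE(sat), so the active-region assumption holds.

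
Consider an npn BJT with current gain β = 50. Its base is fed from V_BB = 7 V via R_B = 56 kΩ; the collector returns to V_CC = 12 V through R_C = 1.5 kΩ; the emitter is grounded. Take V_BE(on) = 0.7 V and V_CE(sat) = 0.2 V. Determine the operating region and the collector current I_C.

Assume active. Base-emitter loop: I_B = (V_BB − V_BE)/R_B = (7 − 0.7)/56 = 0.113 mA.
I_C = β·I_B = 50×0.113 = 5.62 mA.
V_CE = V_CC − I_C·R_C = 12 − 5.62×1.5 = 3.56 V > V_CE(sat), so the active-region assumption holds.

active; I_C ≈ 5.6 mA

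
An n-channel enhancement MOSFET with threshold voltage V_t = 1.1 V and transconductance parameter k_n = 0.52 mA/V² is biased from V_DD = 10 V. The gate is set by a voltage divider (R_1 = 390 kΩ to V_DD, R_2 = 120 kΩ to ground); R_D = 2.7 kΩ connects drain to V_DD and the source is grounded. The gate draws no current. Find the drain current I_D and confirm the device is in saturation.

V_G = V_DD·R_2/(R_1+R_2) = 10×120/510 = 2.35 V. With the source grounded, V_GS = V_G = 2.35 V.
Assume saturation: I_D = (k_n/2)(V_GS − V_t)² = (0.52/2)×(2.35 − 1.1)² = 0.26×1.25² = 0.408 mA.
V_DS = V_DD − I_D·R_D = 10 − 0.408×2.7 = 8.9 V.
Saturation requires V_DS ≥ V_GS − V_t = 1.25 V; 8.9 ≥ 1.25 ✓.

I_D ≈ 0.41 mA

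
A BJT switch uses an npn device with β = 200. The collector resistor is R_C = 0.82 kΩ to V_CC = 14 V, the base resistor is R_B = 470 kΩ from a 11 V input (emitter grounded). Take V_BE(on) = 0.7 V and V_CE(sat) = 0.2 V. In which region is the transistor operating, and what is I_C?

Assume active. Base-emitter loop: I_B = (V_BB − V_BE)/R_B = (11 − 0.7)/470 = 0.0219 mA.
I_C = β·I_B = 200×0.0219 = 4.38 mA.
V_CE = V_CC − I_C·R_C = 14 − 4.38×0.82 = 10.4 V > V_CE(sat), so the active-region assumption holds.

active; I_C ≈ 4.4 mA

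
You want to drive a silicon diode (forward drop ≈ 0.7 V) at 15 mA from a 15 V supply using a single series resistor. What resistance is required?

The resistor drops V_S − V_D = 15 − 0.7 = 14.3 V at 15 mA.
R = 14.3 V / 15 mA = 0.953 kΩ.

R ≈ 0.95 kΩ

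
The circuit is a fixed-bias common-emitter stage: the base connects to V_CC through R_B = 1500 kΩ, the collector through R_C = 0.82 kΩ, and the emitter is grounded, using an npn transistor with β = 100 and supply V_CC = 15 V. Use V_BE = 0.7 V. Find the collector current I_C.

I_C ≈ 0.95 mA

Base loop: V_CC = I_B·R_B + V_BE, so I_B = (15 − 0.7)/1500 kΩ = 0.00953 mA.
In the active region I_C = β·I_B = 100 × 0.00953 = 0.953 mA.
Collector loop: V_CE = V_CC − I_C·R_C = 15 − 0.953×0.82 = 14.2 V.
Since V_CE = 14.2 V > V_CE(sat) ≈ 0.2 V, the transistor is in the active region as assumed.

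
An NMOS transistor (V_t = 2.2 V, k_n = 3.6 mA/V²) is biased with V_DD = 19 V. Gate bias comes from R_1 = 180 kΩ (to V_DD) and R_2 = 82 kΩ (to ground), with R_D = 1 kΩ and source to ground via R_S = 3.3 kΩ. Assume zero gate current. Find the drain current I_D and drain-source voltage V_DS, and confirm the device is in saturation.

I_D ≈ 0.92 mA, V_DS ≈ 15 V

V_G = V_DD·R_2/(R_1+R_2) = 19×82/262 = 5.95 V.
Assume saturation: I_D = (k_n/2)(V_GS − V_t)² with V_GS = V_G − I_D·R_S = 5.95 − 3.3·I_D.
Substituting gives 19.6·I_D² − 45.5·I_D + 25.3 = 0, with roots I_D = 0.919 or 1.4 mA.
The root I_D = 1.4 mA gives V_GS = 1.32 V ≤ V_t, so take I_D = 0.919 mA.
Then V_GS = 2.91 V and V_DS = V_DD − I_D(R_D+R_S) = 19 − 0.919×4.3 = 15 V.
Saturation requires V_DS ≥ V_GS − V_t = 0.714 V; 15 ≥ 0.714 ✓.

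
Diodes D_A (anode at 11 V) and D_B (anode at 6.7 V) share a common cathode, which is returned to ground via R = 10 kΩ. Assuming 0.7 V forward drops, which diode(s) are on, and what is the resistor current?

Assume both conduct. Then node N would need to be at both 11−0.7 = 10.3 V and 6.7−0.7 = 6 V, which is impossible.
Assume only D_A conducts: V_N = 11 − 0.7 = 10.3 V, so I_R = 10.3/10 = 1.03 mA.
Check D_B: its anode-to-cathode voltage is 6.7 − 10.3 = -3.6 V < 0.7 V, so it is off. The assumption is consistent.

Only D_A conducts; I_R ≈ 1 mA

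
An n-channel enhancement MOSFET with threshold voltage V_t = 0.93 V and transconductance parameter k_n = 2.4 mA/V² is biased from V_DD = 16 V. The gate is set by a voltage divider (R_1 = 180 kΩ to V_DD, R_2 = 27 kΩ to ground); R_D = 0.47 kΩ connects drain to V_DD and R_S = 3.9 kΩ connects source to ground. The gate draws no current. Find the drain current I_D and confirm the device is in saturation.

V_G = V_DD·R_2/(R_1+R_2) = 16×27/207 = 2.09 V.
Assume saturation: I_D = (k_n/2)(V_GS − V_t)² with V_GS = V_G − I_D·R_S = 2.09 − 3.9·I_D.
Substituting gives 18.3·I_D² − 11.8·I_D + 1.61 = 0, with roots I_D = 0.194 or 0.454 mA.
The root I_D = 0.454 mA gives V_GS = 0.315 V ≤ V_t, so take I_D = 0.194 mA.
Then V_GS = 1.33 V and V_DS = V_DD − I_D(R_D+R_S) = 16 − 0.194×4.37 = 15.2 V.
Saturation requires V_DS ≥ V_GS − V_t = 0.402 V; 15.2 ≥ 0.402 ✓.

I_D ≈ 0.19 mA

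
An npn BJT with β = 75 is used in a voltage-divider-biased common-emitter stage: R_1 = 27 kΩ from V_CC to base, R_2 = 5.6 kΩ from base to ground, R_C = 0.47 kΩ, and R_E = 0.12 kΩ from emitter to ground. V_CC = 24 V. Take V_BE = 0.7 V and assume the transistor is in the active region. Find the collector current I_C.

I_C ≈ 19 mA

Thevenize the base divider: V_Th = V_CC·R_2/(R_1+R_2) = 24×5.6/32.6 = 4.12 V, R_Th = R_1‖R_2 = 4.64 kΩ.
Base-emitter loop: V_Th = I_B·R_Th + V_BE + (β+1)I_B·R_E, so I_B = (4.12 − 0.7) / (4.64 + 76×0.12) = 0.249 mA.
I_C = β·I_B = 75×0.249 = 18.7 mA, and I_E = (β+1)I_B = 18.9 mA.
V_CE = V_CC − I_C·R_C − I_E·R_E = 24 − 18.7×0.47 − 18.9×0.12 = 13 V.
V_CE = 13 V > 0.2 V confirms active-region operation.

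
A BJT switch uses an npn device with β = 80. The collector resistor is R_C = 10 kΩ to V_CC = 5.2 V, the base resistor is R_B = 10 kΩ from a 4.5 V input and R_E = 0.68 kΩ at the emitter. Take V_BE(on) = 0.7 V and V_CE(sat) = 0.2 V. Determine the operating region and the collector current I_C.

Assume active: I_B = (4.5 − 0.7)/(10 + 81×0.68) = 0.0584 mA, I_C = β·I_B = 4.67 mA.
Then V_CE = 5.2 − 4.67×10 − 4.73×0.68 = -44.7 V < 0.2 V — the active assumption fails.
Re-solve with V_CE = 0.2 V. KCL at the emitter: V_E/R_E = (V_BB−0.7−V_E)/R_B + (V_CC−0.2−V_E)/R_C, giving V_E = 0.527 V.
I_C = (V_CC − 0.2 − V_E)/R_C = (5 − 0.527)/10 = 0.447 mA.
Check: I_B = (3.8 − 0.527)/10 = 0.327 mA, and β·I_B = 26.2 mA > I_C, confirming saturation.

saturation; I_C ≈ 0.45 mA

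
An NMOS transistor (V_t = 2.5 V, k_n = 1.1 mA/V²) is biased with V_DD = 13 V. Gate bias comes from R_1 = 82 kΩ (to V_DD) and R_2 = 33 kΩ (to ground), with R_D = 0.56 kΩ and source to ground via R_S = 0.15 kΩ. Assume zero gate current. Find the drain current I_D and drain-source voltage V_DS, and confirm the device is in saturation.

V_G = V_DD·R_2/(R_1+R_2) = 13×33/115 = 3.73 V.
Assume saturation: I_D = (k_n/2)(V_GS − V_t)² with V_GS = V_G − I_D·R_S = 3.73 − 0.15·I_D.
Substituting gives 0.0124·I_D² − 1.2·I_D + 0.833 = 0, with roots I_D = 0.697 or 96.5 mA.
The root I_D = 96.5 mA gives V_GS = -10.7 V ≤ V_t, so take I_D = 0.697 mA.
Then V_GS = 3.63 V and V_DS = V_DD − I_D(R_D+R_S) = 13 − 0.697×0.71 = 12.5 V.
Saturation requires V_DS ≥ V_GS − V_t = 1.13 V; 12.5 ≥ 1.13 ✓.

I_D ≈ 0.7 mA, V_DS ≈ 13 V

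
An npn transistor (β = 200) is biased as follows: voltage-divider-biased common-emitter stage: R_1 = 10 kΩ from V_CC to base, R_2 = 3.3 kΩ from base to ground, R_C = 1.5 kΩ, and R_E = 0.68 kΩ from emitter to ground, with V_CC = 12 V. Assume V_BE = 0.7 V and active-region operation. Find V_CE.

V_CE ≈ 4.9 V

Thevenize the base divider: V_Th = V_CC·R_2/(R_1+R_2) = 12×3.3/13.3 = 2.98 V, R_Th = R_1‖R_2 = 2.48 kΩ.
Base-emitter loop: V_Th = I_B·R_Th + V_BE + (β+1)I_B·R_E, so I_B = (2.98 − 0.7) / (2.48 + 201×0.68) = 0.0164 mA.
I_C = β·I_B = 200×0.0164 = 3.27 mA, and I_E = (β+1)I_B = 3.29 mA.
V_CE = V_CC − I_C·R_C − I_E·R_E = 12 − 3.27×1.5 − 3.29×0.68 = 4.85 V.
V_CE = 4.85 V > 0.2 V confirms active-region operation.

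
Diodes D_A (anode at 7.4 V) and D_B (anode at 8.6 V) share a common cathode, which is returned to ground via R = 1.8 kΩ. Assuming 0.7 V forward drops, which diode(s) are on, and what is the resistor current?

Assume both conduct. Then node N would need to be at both 7.4−0.7 = 6.7 V and 8.6−0.7 = 7.9 V, which is impossible.
Assume only D_B conducts: V_N = 8.6 − 0.7 = 7.9 V, so I_R = 7.9/1.8 = 4.39 mA.
Check D_A: its anode-to-cathode voltage is 7.4 − 7.9 = -0.5 V < 0.7 V, so it is off. The assumption is consistent.

Only D_B conducts; I_R ≈ 4.4 mA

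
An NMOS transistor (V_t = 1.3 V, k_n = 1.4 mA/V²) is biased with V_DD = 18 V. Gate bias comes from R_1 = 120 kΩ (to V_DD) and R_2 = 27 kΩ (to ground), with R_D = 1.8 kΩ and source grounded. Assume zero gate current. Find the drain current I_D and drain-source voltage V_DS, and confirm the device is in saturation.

I_D ≈ 2.8 mA, V_DS ≈ 13 V

V_G = V_DD·R_2/(R_1+R_2) = 18×27/147 = 3.31 V. With the source grounded, V_GS = V_G = 3.31 V.
Assume saturation: I_D = (k_n/2)(V_GS − V_t)² = (1.4/2)×(3.31 − 1.3)² = 0.7×2.01² = 2.82 mA.
V_DS = V_DD − I_D·R_D = 18 − 2.82×1.8 = 12.9 V.
Saturation requires V_DS ≥ V_GS − V_t = 2.01 V; 12.9 ≥ 2.01 ✓.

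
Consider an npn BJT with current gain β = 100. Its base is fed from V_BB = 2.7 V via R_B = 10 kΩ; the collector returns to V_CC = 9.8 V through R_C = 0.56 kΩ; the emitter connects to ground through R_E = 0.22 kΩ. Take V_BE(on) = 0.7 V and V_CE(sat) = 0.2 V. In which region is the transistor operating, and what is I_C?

Assume active. Base-emitter loop: I_B = (V_BB − V_BE)/(R_B + (β+1)R_E) = (2.7 − 0.7)/(10 + 101×0.22) = 0.0621 mA.
I_C = β·I_B = 100×0.0621 = 6.21 mA.
V_CE = V_CC − I_C·R_C − I_E·R_E = 9.8 − 6.21×0.56 − 6.27×0.22 = 4.94 V > V_CE(sat), so the active-region assumption holds.

active; I_C ≈ 6.2 mA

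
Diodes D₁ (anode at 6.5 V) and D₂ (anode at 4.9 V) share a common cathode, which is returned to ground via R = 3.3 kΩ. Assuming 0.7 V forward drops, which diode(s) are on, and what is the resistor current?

Assume both conduct. Then node N would need to be at both 6.5−0.7 = 5.8 V and 4.9−0.7 = 4.2 V, which is impossible.
Assume only D₁ conducts: V_N = 6.5 − 0.7 = 5.8 V, so I_R = 5.8/3.3 = 1.76 mA.
Check D₂: its anode-to-cathode voltage is 4.9 − 5.8 = -0.9 V < 0.7 V, so it is off. The assumption is consistent.

Only D₁ conducts; I_R ≈ 1.8 mA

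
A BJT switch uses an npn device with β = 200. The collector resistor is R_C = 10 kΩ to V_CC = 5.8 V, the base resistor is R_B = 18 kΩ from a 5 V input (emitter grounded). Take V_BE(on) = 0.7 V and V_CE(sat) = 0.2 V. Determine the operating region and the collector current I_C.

Assume active: I_B = (5 − 0.7)/18 = 0.239 mA, giving I_C = β·I_B = 47.8 mA.
But then V_CE = 5.8 − 47.8×10 = -472 V < V_CE(sat) = 0.2 V — impossible in the active region.
So the transistor is saturated. With V_CE = 0.2 V, I_C = (V_CC − 0.2)/R_C = 5.6/10 = 0.56 mA.
Check: β·I_B = 47.8 mA > I_C = 0.56 mA, confirming saturation.

saturation; I_C ≈ 0.56 mA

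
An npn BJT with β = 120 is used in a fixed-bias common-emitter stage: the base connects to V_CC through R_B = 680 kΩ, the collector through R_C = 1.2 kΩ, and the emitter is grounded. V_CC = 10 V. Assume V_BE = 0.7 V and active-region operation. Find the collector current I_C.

Base loop: V_CC = I_B·R_B + V_BE, so I_B = (10 − 0.7)/680 kΩ = 0.0137 mA.
In the active region I_C = β·I_B = 120 × 0.0137 = 1.64 mA.
Collector loop: V_CE = V_CC − I_C·R_C = 10 − 1.64×1.2 = 8.03 V.
Since V_CE = 8.03 V > V_CE(sat) ≈ 0.2 V, the transistor is in the active region as assumed.

I_C ≈ 1.6 mA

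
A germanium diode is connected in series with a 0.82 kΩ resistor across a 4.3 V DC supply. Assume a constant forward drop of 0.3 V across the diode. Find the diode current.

I ≈ 4.9 mA

KVL around the loop: 4.3 = V_D + I·R = 0.3 + I × 0.82 kΩ.
So I = (4.3 − 0.3) / 0.82 kΩ = 4 / 0.82 = 4.88 mA.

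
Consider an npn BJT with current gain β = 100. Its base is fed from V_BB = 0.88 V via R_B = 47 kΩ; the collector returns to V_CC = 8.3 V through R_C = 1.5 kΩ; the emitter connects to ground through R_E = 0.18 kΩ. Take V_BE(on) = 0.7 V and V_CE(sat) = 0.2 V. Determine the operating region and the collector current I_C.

Assume active. Base-emitter loop: I_B = (V_BB − V_BE)/(R_B + (β+1)R_E) = (0.88 − 0.7)/(47 + 101×0.18) = 0.00276 mA.
I_C = β·I_B = 100×0.00276 = 0.276 mA.
V_CE = V_CC − I_C·R_C − I_E·R_E = 8.3 − 0.276×1.5 − 0.279×0.18 = 7.84 V > V_CE(sat), so the active-region assumption holds.

active; I_C ≈ 0.28 mA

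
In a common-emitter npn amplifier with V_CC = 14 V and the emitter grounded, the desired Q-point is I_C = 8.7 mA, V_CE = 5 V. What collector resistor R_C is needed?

Collector loop: V_CC = I_C·R_C + V_CE.
R_C = (V_CC − V_CE)/I_C = (14 − 5)/8.7 = 1.03 kΩ.

R_C ≈ 1 kΩ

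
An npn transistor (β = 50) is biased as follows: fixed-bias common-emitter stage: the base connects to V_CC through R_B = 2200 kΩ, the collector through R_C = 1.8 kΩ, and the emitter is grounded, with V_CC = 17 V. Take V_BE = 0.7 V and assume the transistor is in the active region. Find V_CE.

V_CE ≈ 16 V

Base loop: V_CC = I_B·R_B + V_BE, so I_B = (17 − 0.7)/2200 kΩ = 0.00741 mA.
In the active region I_C = β·I_B = 50 × 0.00741 = 0.37 mA.
Collector loop: V_CE = V_CC − I_C·R_C = 17 − 0.37×1.8 = 16.3 V.
Since V_CE = 16.3 V > V_CE(sat) ≈ 0.2 V, the transistor is in the active region as assumed.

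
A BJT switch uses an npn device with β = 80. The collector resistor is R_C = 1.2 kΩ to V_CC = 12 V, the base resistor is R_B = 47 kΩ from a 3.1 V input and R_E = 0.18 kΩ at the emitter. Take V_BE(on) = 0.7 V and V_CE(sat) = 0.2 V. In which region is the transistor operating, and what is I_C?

active; I_C ≈ 3.1 mA

Assume active. Base-emitter loop: I_B = (V_BB − V_BE)/(R_B + (β+1)R_E) = (3.1 − 0.7)/(47 + 81×0.18) = 0.039 mA.
I_C = β·I_B = 80×0.039 = 3.12 mA.
V_CE = V_CC − I_C·R_C − I_E·R_E = 12 − 3.12×1.2 − 3.16×0.18 = 7.69 V > V_CE(sat), so the active-region assumption holds.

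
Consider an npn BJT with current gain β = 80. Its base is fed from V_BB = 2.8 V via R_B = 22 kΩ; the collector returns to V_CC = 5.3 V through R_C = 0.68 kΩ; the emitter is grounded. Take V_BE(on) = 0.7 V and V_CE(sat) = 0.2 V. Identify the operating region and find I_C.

Assume active: I_B = (2.8 − 0.7)/22 = 0.0955 mA, giving I_C = β·I_B = 7.64 mA.
But then V_CE = 5.3 − 7.64×0.68 = 0.107 V < V_CE(sat) = 0.2 V — impossible in the active region.
So the transistor is saturated. With V_CE = 0.2 V, I_C = (V_CC − 0.2)/R_C = 5.1/0.68 = 7.5 mA.
Check: β·I_B = 7.64 mA > I_C = 7.5 mA, confirming saturation.

saturation; I_C ≈ 7.5 mA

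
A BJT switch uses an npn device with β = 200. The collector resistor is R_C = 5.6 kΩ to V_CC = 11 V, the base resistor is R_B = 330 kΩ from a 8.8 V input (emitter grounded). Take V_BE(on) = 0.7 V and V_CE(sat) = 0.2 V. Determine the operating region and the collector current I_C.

Assume active: I_B = (8.8 − 0.7)/330 = 0.0245 mA, giving I_C = β·I_B = 4.91 mA.
But then V_CE = 11 − 4.91×5.6 = -16.5 V < V_CE(sat) = 0.2 V — impossible in the active region.
So the transistor is saturated. With V_CE = 0.2 V, I_C = (V_CC − 0.2)/R_C = 10.8/5.6 = 1.93 mA.
Check: β·I_B = 4.91 mA > I_C = 1.93 mA, confirming saturation.

saturation; I_C ≈ 1.9 mA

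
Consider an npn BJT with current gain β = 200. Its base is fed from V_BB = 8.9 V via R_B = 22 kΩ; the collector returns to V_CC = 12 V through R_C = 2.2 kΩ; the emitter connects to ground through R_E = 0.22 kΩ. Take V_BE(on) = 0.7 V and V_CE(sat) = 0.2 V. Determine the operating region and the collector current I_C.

saturation; I_C ≈ 4.8 mA

Assume active: I_B = (8.9 − 0.7)/(22 + 201×0.22) = 0.124 mA, I_C = β·I_B = 24.8 mA.
Then V_CE = 12 − 24.8×2.2 − 24.9×0.22 = -48 V < 0.2 V — the active assumption fails.
Re-solve with V_CE = 0.2 V. KCL at the emitter: V_E/R_E = (V_BB−0.7−V_E)/R_B + (V_CC−0.2−V_E)/R_C, giving V_E = 1.14 V.
I_C = (V_CC − 0.2 − V_E)/R_C = (11.8 − 1.14)/2.2 = 4.85 mA.
Check: I_B = (8.2 − 1.14)/22 = 0.321 mA, and β·I_B = 64.2 mA > I_C, confirming saturation.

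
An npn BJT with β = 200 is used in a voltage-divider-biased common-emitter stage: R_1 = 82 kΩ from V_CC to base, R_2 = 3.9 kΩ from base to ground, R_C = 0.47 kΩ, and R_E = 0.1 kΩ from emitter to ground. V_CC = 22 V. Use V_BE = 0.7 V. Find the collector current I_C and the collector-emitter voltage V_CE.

Thevenize the base divider: V_Th = V_CC·R_2/(R_1+R_2) = 22×3.9/85.9 = 0.999 V, R_Th = R_1‖R_2 = 3.72 kΩ.
Base-emitter loop: V_Th = I_B·R_Th + V_BE + (β+1)I_B·R_E, so I_B = (0.999 − 0.7) / (3.72 + 201×0.1) = 0.0125 mA.
I_C = β·I_B = 200×0.0125 = 2.51 mA, and I_E = (β+1)I_B = 2.52 mA.
V_CE = V_CC − I_C·R_C − I_E·R_E = 22 − 2.51×0.47 − 2.52×0.1 = 20.6 V.
V_CE = 20.6 V > 0.2 V confirms active-region operation.

I_C ≈ 2.5 mA, V_CE ≈ 21 V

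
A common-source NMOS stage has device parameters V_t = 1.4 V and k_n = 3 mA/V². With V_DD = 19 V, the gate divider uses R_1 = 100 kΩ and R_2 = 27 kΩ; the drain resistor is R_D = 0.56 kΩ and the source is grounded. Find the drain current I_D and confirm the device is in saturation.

I_D ≈ 10 mA

V_G = V_DD·R_2/(R_1+R_2) = 19×27/127 = 4.04 V. With the source grounded, V_GS = V_G = 4.04 V.
Assume saturation: I_D = (k_n/2)(V_GS − V_t)² = (3/2)×(4.04 − 1.4)² = 1.5×2.64² = 10.4 mA.
V_DS = V_DD − I_D·R_D = 19 − 10.4×0.56 = 13.1 V.
Saturation requires V_DS ≥ V_GS − V_t = 2.64 V; 13.1 ≥ 2.64 ✓.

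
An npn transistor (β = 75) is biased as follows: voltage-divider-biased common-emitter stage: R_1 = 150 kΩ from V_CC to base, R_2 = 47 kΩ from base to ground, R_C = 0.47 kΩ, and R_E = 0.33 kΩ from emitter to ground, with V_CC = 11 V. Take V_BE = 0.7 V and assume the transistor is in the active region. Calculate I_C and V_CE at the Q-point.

I_C ≈ 2.4 mA, V_CE ≈ 9.1 V

Thevenize the base divider: V_Th = V_CC·R_2/(R_1+R_2) = 11×47/197 = 2.62 V, R_Th = R_1‖R_2 = 35.8 kΩ.
Base-emitter loop: V_Th = I_B·R_Th + V_BE + (β+1)I_B·R_E, so I_B = (2.62 − 0.7) / (35.8 + 76×0.33) = 0.0316 mA.
I_C = β·I_B = 75×0.0316 = 2.37 mA, and I_E = (β+1)I_B = 2.4 mA.
V_CE = V_CC − I_C·R_C − I_E·R_E = 11 − 2.37×0.47 − 2.4×0.33 = 9.09 V.
V_CE = 9.09 V > 0.2 V confirms active-region operation.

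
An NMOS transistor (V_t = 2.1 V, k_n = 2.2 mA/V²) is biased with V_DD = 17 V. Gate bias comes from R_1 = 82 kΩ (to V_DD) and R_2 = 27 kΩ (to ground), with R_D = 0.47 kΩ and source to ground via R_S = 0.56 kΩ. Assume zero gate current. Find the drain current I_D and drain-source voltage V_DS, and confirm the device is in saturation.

I_D ≈ 1.6 mA, V_DS ≈ 15 V

V_G = V_DD·R_2/(R_1+R_2) = 17×27/109 = 4.21 V.
Assume saturation: I_D = (k_n/2)(V_GS − V_t)² with V_GS = V_G − I_D·R_S = 4.21 − 0.56·I_D.
Substituting gives 0.345·I_D² − 3.6·I_D + 4.9 = 0, with roots I_D = 1.61 or 8.83 mA.
The root I_D = 8.83 mA gives V_GS = -0.733 V ≤ V_t, so take I_D = 1.61 mA.
Then V_GS = 3.31 V and V_DS = V_DD − I_D(R_D+R_S) = 17 − 1.61×1.03 = 15.3 V.
Saturation requires V_DS ≥ V_GS − V_t = 1.21 V; 15.3 ≥ 1.21 ✓.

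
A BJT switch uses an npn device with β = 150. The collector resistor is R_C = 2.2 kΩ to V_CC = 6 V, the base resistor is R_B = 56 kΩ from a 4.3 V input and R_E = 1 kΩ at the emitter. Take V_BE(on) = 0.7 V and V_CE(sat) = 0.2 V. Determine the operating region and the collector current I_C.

Assume active: I_B = (4.3 − 0.7)/(56 + 151×1) = 0.0174 mA, I_C = β·I_B = 2.61 mA.
Then V_CE = 6 − 2.61×2.2 − 2.63×1 = -2.37 V < 0.2 V — the active assumption fails.
Re-solve with V_CE = 0.2 V. KCL at the emitter: V_E/R_E = (V_BB−0.7−V_E)/R_B + (V_CC−0.2−V_E)/R_C, giving V_E = 1.83 V.
I_C = (V_CC − 0.2 − V_E)/R_C = (5.8 − 1.83)/2.2 = 1.8 mA.
Check: I_B = (3.6 − 1.83)/56 = 0.0315 mA, and β·I_B = 4.73 mA > I_C, confirming saturation.

saturation; I_C ≈ 1.8 mA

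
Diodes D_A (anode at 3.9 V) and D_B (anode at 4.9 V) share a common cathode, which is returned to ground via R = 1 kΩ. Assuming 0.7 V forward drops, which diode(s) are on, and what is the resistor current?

Only D_B conducts; I_R ≈ 4.2 mA

Assume both conduct. Then node N would need to be at both 3.9−0.7 = 3.2 V and 4.9−0.7 = 4.2 V, which is impossible.
Assume only D_B conducts: V_N = 4.9 − 0.7 = 4.2 V, so I_R = 4.2/1 = 4.2 mA.
Check D_A: its anode-to-cathode voltage is 3.9 − 4.2 = -0.3 V < 0.7 V, so it is off. The assumption is consistent.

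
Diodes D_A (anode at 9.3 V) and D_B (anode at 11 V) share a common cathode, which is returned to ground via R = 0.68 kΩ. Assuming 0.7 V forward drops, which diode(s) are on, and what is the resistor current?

Only D_B conducts; I_R ≈ 15 mA

Assume both conduct. Then node N would need to be at both 9.3−0.7 = 8.6 V and 11−0.7 = 10.3 V, which is impossible.
Assume only D_B conducts: V_N = 11 − 0.7 = 10.3 V, so I_R = 10.3/0.68 = 15.1 mA.
Check D_A: its anode-to-cathode voltage is 9.3 − 10.3 = -1 V < 0.7 V, so it is off. The assumption is consistent.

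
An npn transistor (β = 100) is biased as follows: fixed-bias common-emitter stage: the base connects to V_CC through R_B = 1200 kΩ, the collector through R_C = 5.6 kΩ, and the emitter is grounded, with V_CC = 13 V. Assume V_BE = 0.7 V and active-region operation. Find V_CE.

V_CE ≈ 7.3 V

Base loop: V_CC = I_B·R_B + V_BE, so I_B = (13 − 0.7)/1200 kΩ = 0.0103 mA.
In the active region I_C = β·I_B = 100 × 0.0103 = 1.03 mA.
Collector loop: V_CE = V_CC − I_C·R_C = 13 − 1.03×5.6 = 7.26 V.
Since V_CE = 7.26 V > V_CE(sat) ≈ 0.2 V, the transistor is in the active region as assumed.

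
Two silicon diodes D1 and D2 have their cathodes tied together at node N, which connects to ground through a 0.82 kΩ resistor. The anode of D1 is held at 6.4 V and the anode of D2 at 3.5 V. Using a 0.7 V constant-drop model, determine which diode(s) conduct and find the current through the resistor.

Only D1 conducts; I_R ≈ 7 mA

Assume both conduct. Then node N would need to be at both 6.4−0.7 = 5.7 V and 3.5−0.7 = 2.8 V, which is impossible.
Assume only D1 conducts: V_N = 6.4 − 0.7 = 5.7 V, so I_R = 5.7/0.82 = 6.95 mA.
Check D2: its anode-to-cathode voltage is 3.5 − 5.7 = -2.2 V < 0.7 V, so it is off. The assumption is consistent.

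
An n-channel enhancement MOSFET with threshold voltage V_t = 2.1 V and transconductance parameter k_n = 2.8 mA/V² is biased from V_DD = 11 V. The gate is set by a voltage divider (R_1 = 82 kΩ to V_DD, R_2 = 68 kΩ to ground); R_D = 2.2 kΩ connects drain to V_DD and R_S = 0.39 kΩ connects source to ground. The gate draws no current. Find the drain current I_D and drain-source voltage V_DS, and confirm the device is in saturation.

I_D ≈ 3.4 mA, V_DS ≈ 2.2 V

V_G = V_DD·R_2/(R_1+R_2) = 11×68/150 = 4.99 V.
Assume saturation: I_D = (k_n/2)(V_GS − V_t)² with V_GS = V_G − I_D·R_S = 4.99 − 0.39·I_D.
Substituting gives 0.213·I_D² − 4.15·I_D + 11.7 = 0, with roots I_D = 3.4 or 16.1 mA.
The root I_D = 16.1 mA gives V_GS = -1.29 V ≤ V_t, so take I_D = 3.4 mA.
Then V_GS = 3.66 V and V_DS = V_DD − I_D(R_D+R_S) = 11 − 3.4×2.59 = 2.18 V.
Saturation requires V_DS ≥ V_GS − V_t = 1.56 V; 2.18 ≥ 1.56 ✓.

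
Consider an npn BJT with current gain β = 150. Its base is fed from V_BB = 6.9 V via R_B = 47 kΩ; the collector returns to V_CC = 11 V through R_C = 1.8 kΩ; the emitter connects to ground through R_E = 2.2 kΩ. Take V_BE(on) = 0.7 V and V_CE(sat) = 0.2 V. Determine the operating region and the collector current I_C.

active; I_C ≈ 2.5 mA

Assume active. Base-emitter loop: I_B = (V_BB − V_BE)/(R_B + (β+1)R_E) = (6.9 − 0.7)/(47 + 151×2.2) = 0.0164 mA.
I_C = β·I_B = 150×0.0164 = 2.45 mA.
V_CE = V_CC − I_C·R_C − I_E·R_E = 11 − 2.45×1.8 − 2.47×2.2 = 1.15 V > V_CE(sat), so the active-region assumption holds.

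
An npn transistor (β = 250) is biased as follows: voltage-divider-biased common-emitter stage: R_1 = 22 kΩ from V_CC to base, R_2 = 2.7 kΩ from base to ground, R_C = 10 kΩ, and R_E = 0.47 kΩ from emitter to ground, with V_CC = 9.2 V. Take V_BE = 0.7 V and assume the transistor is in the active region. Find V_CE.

Thevenize the base divider: V_Th = V_CC·R_2/(R_1+R_2) = 9.2×2.7/24.7 = 1.01 V, R_Th = R_1‖R_2 = 2.4 kΩ.
Base-emitter loop: V_Th = I_B·R_Th + V_BE + (β+1)I_B·R_E, so I_B = (1.01 − 0.7) / (2.4 + 251×0.47) = 0.00254 mA.
I_C = β·I_B = 250×0.00254 = 0.635 mA, and I_E = (β+1)I_B = 0.637 mA.
V_CE = V_CC − I_C·R_C − I_E·R_E = 9.2 − 0.635×10 − 0.637×0.47 = 2.55 V.
V_CE = 2.55 V > 0.2 V confirms active-region operation.

V_CE ≈ 2.6 V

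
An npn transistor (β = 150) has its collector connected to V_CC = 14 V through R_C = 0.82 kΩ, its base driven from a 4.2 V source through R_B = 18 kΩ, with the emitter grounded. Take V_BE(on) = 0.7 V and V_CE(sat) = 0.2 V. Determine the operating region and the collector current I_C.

Assume active: I_B = (4.2 − 0.7)/18 = 0.194 mA, giving I_C = β·I_B = 29.2 mA.
But then V_CE = 14 − 29.2×0.82 = -9.92 V < V_CE(sat) = 0.2 V — impossible in the active region.
So the transistor is saturated. With V_CE = 0.2 V, I_C = (V_CC − 0.2)/R_C = 13.8/0.82 = 16.8 mA.
Check: β·I_B = 29.2 mA > I_C = 16.8 mA, confirming saturation.

saturation; I_C ≈ 17 mA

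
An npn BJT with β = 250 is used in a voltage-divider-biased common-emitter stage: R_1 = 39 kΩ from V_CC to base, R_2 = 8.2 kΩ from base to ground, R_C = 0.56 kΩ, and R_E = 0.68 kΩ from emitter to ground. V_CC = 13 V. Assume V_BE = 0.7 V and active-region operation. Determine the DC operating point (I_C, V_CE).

I_C ≈ 2.2 mA, V_CE ≈ 10 V

Thevenize the base divider: V_Th = V_CC·R_2/(R_1+R_2) = 13×8.2/47.2 = 2.26 V, R_Th = R_1‖R_2 = 6.78 kΩ.
Base-emitter loop: V_Th = I_B·R_Th + V_BE + (β+1)I_B·R_E, so I_B = (2.26 − 0.7) / (6.78 + 251×0.68) = 0.00878 mA.
I_C = β·I_B = 250×0.00878 = 2.2 mA, and I_E = (β+1)I_B = 2.2 mA.
V_CE = V_CC − I_C·R_C − I_E·R_E = 13 − 2.2×0.56 − 2.2×0.68 = 10.3 V.
V_CE = 10.3 V > 0.2 V confirms active-region operation.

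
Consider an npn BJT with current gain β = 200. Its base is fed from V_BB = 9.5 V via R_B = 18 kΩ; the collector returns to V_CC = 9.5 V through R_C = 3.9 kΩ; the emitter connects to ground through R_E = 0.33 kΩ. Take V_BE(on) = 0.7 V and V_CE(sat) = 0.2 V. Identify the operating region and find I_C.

saturation; I_C ≈ 2.2 mA

Assume active: I_B = (9.5 − 0.7)/(18 + 201×0.33) = 0.104 mA, I_C = β·I_B = 20.9 mA.
Then V_CE = 9.5 − 20.9×3.9 − 21×0.33 = -78.8 V < 0.2 V — the active assumption fails.
Re-solve with V_CE = 0.2 V. KCL at the emitter: V_E/R_E = (V_BB−0.7−V_E)/R_B + (V_CC−0.2−V_E)/R_C, giving V_E = 0.86 V.
I_C = (V_CC − 0.2 − V_E)/R_C = (9.3 − 0.86)/3.9 = 2.16 mA.
Check: I_B = (8.8 − 0.86)/18 = 0.441 mA, and β·I_B = 88.2 mA > I_C, confirming saturation.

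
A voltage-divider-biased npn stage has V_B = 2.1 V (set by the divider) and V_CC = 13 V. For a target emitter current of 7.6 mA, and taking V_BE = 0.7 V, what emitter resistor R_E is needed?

R_E ≈ 0.18 kΩ

V_E = V_B − V_BE = 2.1 − 0.7 = 1.4 V.
R_E = V_E / I_E = 1.4 / 7.6 = 0.184 kΩ.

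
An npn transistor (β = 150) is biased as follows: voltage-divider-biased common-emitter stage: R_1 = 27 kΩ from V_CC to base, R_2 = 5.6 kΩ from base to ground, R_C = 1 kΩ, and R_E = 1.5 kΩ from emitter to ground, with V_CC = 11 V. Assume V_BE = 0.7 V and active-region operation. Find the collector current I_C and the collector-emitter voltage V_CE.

I_C ≈ 0.77 mA, V_CE ≈ 9.1 V

Thevenize the base divider: V_Th = V_CC·R_2/(R_1+R_2) = 11×5.6/32.6 = 1.89 V, R_Th = R_1‖R_2 = 4.64 kΩ.
Base-emitter loop: V_Th = I_B·R_Th + V_BE + (β+1)I_B·R_E, so I_B = (1.89 − 0.7) / (4.64 + 151×1.5) = 0.00515 mA.
I_C = β·I_B = 150×0.00515 = 0.772 mA, and I_E = (β+1)I_B = 0.777 mA.
V_CE = V_CC − I_C·R_C − I_E·R_E = 11 − 0.772×1 − 0.777×1.5 = 9.06 V.
V_CE = 9.06 V > 0.2 V confirms active-region operation.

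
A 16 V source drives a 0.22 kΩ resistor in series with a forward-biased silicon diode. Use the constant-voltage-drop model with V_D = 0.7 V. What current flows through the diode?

I ≈ 70 mA

KVL around the loop: 16 = V_D + I·R = 0.7 + I × 0.22 kΩ.
So I = (16 − 0.7) / 0.22 kΩ = 15.3 / 0.22 = 69.5 mA.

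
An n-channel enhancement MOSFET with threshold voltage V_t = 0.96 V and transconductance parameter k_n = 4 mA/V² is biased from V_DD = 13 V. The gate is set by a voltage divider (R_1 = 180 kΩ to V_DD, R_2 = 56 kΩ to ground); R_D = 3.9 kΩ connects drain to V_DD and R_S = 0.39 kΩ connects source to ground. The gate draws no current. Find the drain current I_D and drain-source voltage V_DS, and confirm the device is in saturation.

V_G = V_DD·R_2/(R_1+R_2) = 13×56/236 = 3.08 V.
Assume saturation: I_D = (k_n/2)(V_GS − V_t)² with V_GS = V_G − I_D·R_S = 3.08 − 0.39·I_D.
Substituting gives 0.304·I_D² − 4.31·I_D + 9.03 = 0, with roots I_D = 2.55 or 11.6 mA.
The root I_D = 11.6 mA gives V_GS = -1.45 V ≤ V_t, so take I_D = 2.55 mA.
Then V_GS = 2.09 V and V_DS = V_DD − I_D(R_D+R_S) = 13 − 2.55×4.29 = 2.05 V.
Saturation requires V_DS ≥ V_GS − V_t = 1.13 V; 2.05 ≥ 1.13 ✓.

I_D ≈ 2.6 mA, V_DS ≈ 2.1 V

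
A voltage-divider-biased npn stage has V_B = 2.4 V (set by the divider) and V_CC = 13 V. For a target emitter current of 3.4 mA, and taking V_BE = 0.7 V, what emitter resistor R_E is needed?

R_E ≈ 0.5 kΩ

V_E = V_B − V_BE = 2.4 − 0.7 = 1.7 V.
R_E = V_E / I_E = 1.7 / 3.4 = 0.5 kΩ.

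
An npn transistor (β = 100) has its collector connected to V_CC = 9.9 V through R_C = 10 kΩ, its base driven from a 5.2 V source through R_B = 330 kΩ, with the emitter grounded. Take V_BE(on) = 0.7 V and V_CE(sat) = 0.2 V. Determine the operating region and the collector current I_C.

Assume active: I_B = (5.2 − 0.7)/330 = 0.0136 mA, giving I_C = β·I_B = 1.36 mA.
But then V_CE = 9.9 − 1.36×10 = -3.74 V < V_CE(sat) = 0.2 V — impossible in the active region.
So the transistor is saturated. With V_CE = 0.2 V, I_C = (V_CC − 0.2)/R_C = 9.7/10 = 0.97 mA.
Check: β·I_B = 1.36 mA > I_C = 0.97 mA, confirming saturation.

saturation; I_C ≈ 0.97 mA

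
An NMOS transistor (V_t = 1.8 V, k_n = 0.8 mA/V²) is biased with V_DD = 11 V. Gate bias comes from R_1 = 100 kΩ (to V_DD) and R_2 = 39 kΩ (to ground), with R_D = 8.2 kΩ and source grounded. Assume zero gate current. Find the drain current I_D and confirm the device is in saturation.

I_D ≈ 0.66 mA

V_G = V_DD·R_2/(R_1+R_2) = 11×39/139 = 3.09 V. With the source grounded, V_GS = V_G = 3.09 V.
Assume saturation: I_D = (k_n/2)(V_GS − V_t)² = (0.8/2)×(3.09 − 1.8)² = 0.4×1.29² = 0.662 mA.
V_DS = V_DD − I_D·R_D = 11 − 0.662×8.2 = 5.57 V.
Saturation requires V_DS ≥ V_GS − V_t = 1.29 V; 5.57 ≥ 1.29 ✓.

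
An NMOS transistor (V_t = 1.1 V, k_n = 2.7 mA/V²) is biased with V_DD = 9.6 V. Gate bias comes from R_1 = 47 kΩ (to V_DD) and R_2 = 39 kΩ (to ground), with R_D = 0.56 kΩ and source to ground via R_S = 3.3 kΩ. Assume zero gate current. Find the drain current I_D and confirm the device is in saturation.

I_D ≈ 0.76 mA

V_G = V_DD·R_2/(R_1+R_2) = 9.6×39/86 = 4.35 V.
Assume saturation: I_D = (k_n/2)(V_GS − V_t)² with V_GS = V_G − I_D·R_S = 4.35 − 3.3·I_D.
Substituting gives 14.7·I_D² − 30·I_D + 14.3 = 0, with roots I_D = 0.759 or 1.28 mA.
The root I_D = 1.28 mA gives V_GS = 0.126 V ≤ V_t, so take I_D = 0.759 mA.
Then V_GS = 1.85 V and V_DS = V_DD − I_D(R_D+R_S) = 9.6 − 0.759×3.86 = 6.67 V.
Saturation requires V_DS ≥ V_GS − V_t = 0.75 V; 6.67 ≥ 0.75 ✓.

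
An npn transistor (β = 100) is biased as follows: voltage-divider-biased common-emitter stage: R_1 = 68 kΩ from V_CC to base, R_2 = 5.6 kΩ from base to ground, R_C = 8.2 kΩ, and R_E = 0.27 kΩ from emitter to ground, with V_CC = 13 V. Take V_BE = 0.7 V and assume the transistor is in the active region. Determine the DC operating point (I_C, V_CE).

Thevenize the base divider: V_Th = V_CC·R_2/(R_1+R_2) = 13×5.6/73.6 = 0.989 V, R_Th = R_1‖R_2 = 5.17 kΩ.
Base-emitter loop: V_Th = I_B·R_Th + V_BE + (β+1)I_B·R_E, so I_B = (0.989 − 0.7) / (5.17 + 101×0.27) = 0.00891 mA.
I_C = β·I_B = 100×0.00891 = 0.891 mA, and I_E = (β+1)I_B = 0.9 mA.
V_CE = V_CC − I_C·R_C − I_E·R_E = 13 − 0.891×8.2 − 0.9×0.27 = 5.45 V.
V_CE = 5.45 V > 0.2 V confirms active-region operation.

I_C ≈ 0.89 mA, V_CE ≈ 5.4 V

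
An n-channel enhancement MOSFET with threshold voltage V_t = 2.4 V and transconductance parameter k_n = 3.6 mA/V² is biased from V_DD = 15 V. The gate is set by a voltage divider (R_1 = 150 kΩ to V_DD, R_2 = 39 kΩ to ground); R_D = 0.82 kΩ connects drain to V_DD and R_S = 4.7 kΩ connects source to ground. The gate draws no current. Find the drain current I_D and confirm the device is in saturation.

V_G = V_DD·R_2/(R_1+R_2) = 15×39/189 = 3.1 V.
Assume saturation: I_D = (k_n/2)(V_GS − V_t)² with V_GS = V_G − I_D·R_S = 3.1 − 4.7·I_D.
Substituting gives 39.8·I_D² − 12.8·I_D + 0.87 = 0, with roots I_D = 0.0982 or 0.223 mA.
The root I_D = 0.223 mA gives V_GS = 2.05 V ≤ V_t, so take I_D = 0.0982 mA.
Then V_GS = 2.63 V and V_DS = V_DD − I_D(R_D+R_S) = 15 − 0.0982×5.52 = 14.5 V.
Saturation requires V_DS ≥ V_GS − V_t = 0.234 V; 14.5 ≥ 0.234 ✓.

I_D ≈ 0.098 mA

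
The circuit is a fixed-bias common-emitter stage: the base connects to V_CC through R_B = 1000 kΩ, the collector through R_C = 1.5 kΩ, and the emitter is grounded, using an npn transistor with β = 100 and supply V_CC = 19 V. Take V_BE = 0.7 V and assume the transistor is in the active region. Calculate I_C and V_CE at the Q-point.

I_C ≈ 1.8 mA, V_CE ≈ 16 V

Base loop: V_CC = I_B·R_B + V_BE, so I_B = (19 − 0.7)/1000 kΩ = 0.0183 mA.
In the active region I_C = β·I_B = 100 × 0.0183 = 1.83 mA.
Collector loop: V_CE = V_CC − I_C·R_C = 19 − 1.83×1.5 = 16.3 V.
Since V_CE = 16.3 V > V_CE(sat) ≈ 0.2 V, the transistor is in the active region as assumed.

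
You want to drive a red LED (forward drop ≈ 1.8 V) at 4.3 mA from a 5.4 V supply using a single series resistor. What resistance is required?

R ≈ 0.84 kΩ

The resistor drops V_S − V_D = 5.4 − 1.8 = 3.6 V at 4.3 mA.
R = 3.6 V / 4.3 mA = 0.837 kΩ.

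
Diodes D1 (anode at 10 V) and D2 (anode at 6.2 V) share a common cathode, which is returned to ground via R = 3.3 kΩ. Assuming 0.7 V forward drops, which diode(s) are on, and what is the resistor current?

Only D1 conducts; I_R ≈ 2.8 mA

Assume both conduct. Then node N would need to be at both 10−0.7 = 9.3 V and 6.2−0.7 = 5.5 V, which is impossible.
Assume only D1 conducts: V_N = 10 − 0.7 = 9.3 V, so I_R = 9.3/3.3 = 2.82 mA.
Check D2: its anode-to-cathode voltage is 6.2 − 9.3 = -3.1 V < 0.7 V, so it is off. The assumption is consistent.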